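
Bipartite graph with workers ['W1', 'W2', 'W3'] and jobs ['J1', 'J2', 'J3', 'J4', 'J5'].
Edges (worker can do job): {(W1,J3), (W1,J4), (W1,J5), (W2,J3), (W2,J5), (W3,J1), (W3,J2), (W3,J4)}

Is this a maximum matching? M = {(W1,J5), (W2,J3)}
No, size 2 is not maximum

Proposed matching has size 2.
Maximum matching size for this graph: 3.

This is NOT maximum - can be improved to size 3.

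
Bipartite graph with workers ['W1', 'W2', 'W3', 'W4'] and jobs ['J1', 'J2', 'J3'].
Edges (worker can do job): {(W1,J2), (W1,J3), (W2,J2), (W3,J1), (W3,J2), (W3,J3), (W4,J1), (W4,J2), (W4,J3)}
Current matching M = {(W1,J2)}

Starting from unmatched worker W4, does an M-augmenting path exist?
Yes: W4 → J1

An M-augmenting path alternates non-matching / matching edges, starting and ending at unmatched vertices.
Path: W4 → J1
(J1 is unmatched in M, so the path is augmenting.)
Flipping edges along this path would increase |M| from 1 to 2.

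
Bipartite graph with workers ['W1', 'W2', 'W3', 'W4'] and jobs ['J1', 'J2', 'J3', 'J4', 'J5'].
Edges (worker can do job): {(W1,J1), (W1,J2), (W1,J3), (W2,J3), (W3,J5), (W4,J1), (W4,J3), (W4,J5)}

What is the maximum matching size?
Maximum matching size = 4

Maximum matching: {(W1,J2), (W2,J3), (W3,J5), (W4,J1)}
Size: 4

This assigns 4 workers to 4 distinct jobs.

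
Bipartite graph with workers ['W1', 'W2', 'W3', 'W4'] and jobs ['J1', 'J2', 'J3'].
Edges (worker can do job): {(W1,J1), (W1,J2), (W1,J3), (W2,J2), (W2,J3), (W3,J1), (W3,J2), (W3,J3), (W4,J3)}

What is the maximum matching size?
Maximum matching size = 3

Maximum matching: {(W1,J2), (W3,J1), (W4,J3)}
Size: 3

This assigns 3 workers to 3 distinct jobs.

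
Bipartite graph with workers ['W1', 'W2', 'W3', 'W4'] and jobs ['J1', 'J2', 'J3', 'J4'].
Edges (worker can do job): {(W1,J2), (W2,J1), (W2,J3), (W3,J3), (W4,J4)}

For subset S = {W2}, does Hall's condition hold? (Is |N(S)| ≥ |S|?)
Yes: |N(S)| = 2, |S| = 1

Subset S = {W2}
Neighbors N(S) = {J1, J3}

|N(S)| = 2, |S| = 1
Hall's condition: |N(S)| ≥ |S| is satisfied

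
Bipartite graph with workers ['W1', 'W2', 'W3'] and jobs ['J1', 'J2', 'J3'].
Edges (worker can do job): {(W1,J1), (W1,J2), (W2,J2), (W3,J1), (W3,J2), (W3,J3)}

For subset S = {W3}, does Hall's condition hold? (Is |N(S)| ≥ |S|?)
Yes: |N(S)| = 3, |S| = 1

Subset S = {W3}
Neighbors N(S) = {J1, J2, J3}

|N(S)| = 3, |S| = 1
Hall's condition: |N(S)| ≥ |S| is satisfied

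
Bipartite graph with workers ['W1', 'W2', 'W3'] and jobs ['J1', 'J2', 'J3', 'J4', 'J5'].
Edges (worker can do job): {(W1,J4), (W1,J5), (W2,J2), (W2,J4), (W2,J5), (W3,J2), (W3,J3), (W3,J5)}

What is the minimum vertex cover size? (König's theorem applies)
Minimum vertex cover size = 3

By König's theorem: in bipartite graphs,
min vertex cover = max matching = 3

Maximum matching has size 3, so minimum vertex cover also has size 3.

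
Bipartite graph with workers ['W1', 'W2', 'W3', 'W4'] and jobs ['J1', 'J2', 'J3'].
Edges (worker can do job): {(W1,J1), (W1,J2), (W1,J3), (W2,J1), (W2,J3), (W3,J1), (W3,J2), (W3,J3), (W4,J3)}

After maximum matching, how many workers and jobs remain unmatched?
Unmatched: 1 workers, 0 jobs

Maximum matching size: 3
Workers: 4 total, 3 matched, 1 unmatched
Jobs: 3 total, 3 matched, 0 unmatched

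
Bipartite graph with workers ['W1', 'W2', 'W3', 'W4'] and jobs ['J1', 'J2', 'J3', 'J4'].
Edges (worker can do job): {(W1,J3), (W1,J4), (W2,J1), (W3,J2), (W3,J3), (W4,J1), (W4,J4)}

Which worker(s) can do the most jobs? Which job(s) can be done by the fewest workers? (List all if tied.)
Most versatile: W1, W3, W4 (2 jobs); Least covered: J2 (1 workers)

Worker degrees (jobs they can do): W1:2, W2:1, W3:2, W4:2
Job degrees (workers who can do it): J1:2, J2:1, J3:2, J4:2

Maximum worker degree is 2, achieved by: W1, W3, W4
Minimum job degree is 1, achieved by: J2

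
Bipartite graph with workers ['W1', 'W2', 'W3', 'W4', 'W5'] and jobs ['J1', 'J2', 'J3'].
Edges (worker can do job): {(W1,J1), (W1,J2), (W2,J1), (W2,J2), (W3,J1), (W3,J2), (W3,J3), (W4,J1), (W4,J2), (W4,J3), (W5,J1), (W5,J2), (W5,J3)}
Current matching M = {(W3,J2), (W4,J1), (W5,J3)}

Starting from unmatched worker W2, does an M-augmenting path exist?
No augmenting path from W2

Alternating search from W2 reaches jobs: {J1, J2, J3}.
Every reachable job is already matched in M, and following those matched edges back to workers exposes no further unvisited jobs.
No M-augmenting path from W2 exists.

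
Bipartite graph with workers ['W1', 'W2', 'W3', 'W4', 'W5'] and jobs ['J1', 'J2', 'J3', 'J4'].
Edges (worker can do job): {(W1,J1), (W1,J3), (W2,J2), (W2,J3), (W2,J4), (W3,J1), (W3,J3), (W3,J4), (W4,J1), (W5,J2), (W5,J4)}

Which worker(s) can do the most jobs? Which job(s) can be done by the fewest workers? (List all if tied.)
Most versatile: W2, W3 (3 jobs); Least covered: J2 (2 workers)

Worker degrees (jobs they can do): W1:2, W2:3, W3:3, W4:1, W5:2
Job degrees (workers who can do it): J1:3, J2:2, J3:3, J4:3

Maximum worker degree is 3, achieved by: W2, W3
Minimum job degree is 2, achieved by: J2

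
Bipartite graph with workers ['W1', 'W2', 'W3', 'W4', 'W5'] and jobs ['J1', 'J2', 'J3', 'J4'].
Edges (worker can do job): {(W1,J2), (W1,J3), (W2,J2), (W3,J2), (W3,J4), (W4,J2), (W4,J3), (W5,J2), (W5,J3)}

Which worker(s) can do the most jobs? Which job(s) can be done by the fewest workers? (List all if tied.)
Most versatile: W1, W3, W4, W5 (2 jobs); Least covered: J1 (0 workers)

Worker degrees (jobs they can do): W1:2, W2:1, W3:2, W4:2, W5:2
Job degrees (workers who can do it): J1:0, J2:5, J3:3, J4:1

Maximum worker degree is 2, achieved by: W1, W3, W4, W5
Minimum job degree is 0, achieved by: J1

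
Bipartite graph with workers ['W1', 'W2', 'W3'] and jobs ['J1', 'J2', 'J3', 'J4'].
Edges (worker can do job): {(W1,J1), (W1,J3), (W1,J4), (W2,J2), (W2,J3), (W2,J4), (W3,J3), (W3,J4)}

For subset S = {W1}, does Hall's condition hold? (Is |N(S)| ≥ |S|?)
Yes: |N(S)| = 3, |S| = 1

Subset S = {W1}
Neighbors N(S) = {J1, J3, J4}

|N(S)| = 3, |S| = 1
Hall's condition: |N(S)| ≥ |S| is satisfied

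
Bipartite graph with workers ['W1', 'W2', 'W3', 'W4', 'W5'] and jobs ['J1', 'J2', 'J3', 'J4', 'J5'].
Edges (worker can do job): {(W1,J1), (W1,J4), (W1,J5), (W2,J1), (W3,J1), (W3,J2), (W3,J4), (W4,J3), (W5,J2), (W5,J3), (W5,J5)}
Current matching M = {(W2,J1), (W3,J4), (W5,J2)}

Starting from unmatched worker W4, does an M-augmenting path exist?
Yes: W4 → J3

An M-augmenting path alternates non-matching / matching edges, starting and ending at unmatched vertices.
Path: W4 → J3
(J3 is unmatched in M, so the path is augmenting.)
Flipping edges along this path would increase |M| from 3 to 4.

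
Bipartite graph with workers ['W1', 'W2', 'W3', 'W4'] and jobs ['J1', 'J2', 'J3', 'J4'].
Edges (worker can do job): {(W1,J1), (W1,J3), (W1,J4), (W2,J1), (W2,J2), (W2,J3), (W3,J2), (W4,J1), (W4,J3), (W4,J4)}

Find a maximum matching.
Matching: {(W1,J3), (W2,J1), (W3,J2), (W4,J4)}

Maximum matching (size 4):
  W1 → J3
  W2 → J1
  W3 → J2
  W4 → J4

Each worker is assigned to at most one job, and each job to at most one worker.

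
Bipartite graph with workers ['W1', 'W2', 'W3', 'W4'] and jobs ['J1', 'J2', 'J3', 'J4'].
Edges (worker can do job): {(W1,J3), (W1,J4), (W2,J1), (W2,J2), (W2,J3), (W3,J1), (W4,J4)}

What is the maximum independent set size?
Maximum independent set = 4

By König's theorem:
- Min vertex cover = Max matching = 4
- Max independent set = Total vertices - Min vertex cover
- Max independent set = 8 - 4 = 4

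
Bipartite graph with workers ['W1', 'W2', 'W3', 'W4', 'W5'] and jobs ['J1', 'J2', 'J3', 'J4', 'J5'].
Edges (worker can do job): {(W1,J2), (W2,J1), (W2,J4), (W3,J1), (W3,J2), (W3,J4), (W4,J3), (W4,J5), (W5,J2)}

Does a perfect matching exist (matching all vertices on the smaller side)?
No, maximum matching has size 4 < 5

Maximum matching has size 4, need 5 for perfect matching.
Unmatched workers: ['W1']
Unmatched jobs: ['J5']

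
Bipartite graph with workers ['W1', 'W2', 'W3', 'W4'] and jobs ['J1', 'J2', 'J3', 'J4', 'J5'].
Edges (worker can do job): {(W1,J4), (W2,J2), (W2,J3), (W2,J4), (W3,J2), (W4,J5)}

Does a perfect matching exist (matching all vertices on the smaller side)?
Yes, perfect matching exists (size 4)

Perfect matching: {(W1,J4), (W2,J3), (W3,J2), (W4,J5)}
All 4 vertices on the smaller side are matched.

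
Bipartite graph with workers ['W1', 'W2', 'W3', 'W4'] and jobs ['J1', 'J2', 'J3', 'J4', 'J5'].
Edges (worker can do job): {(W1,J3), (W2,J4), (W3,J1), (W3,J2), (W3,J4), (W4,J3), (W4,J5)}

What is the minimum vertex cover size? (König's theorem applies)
Minimum vertex cover size = 4

By König's theorem: in bipartite graphs,
min vertex cover = max matching = 4

Maximum matching has size 4, so minimum vertex cover also has size 4.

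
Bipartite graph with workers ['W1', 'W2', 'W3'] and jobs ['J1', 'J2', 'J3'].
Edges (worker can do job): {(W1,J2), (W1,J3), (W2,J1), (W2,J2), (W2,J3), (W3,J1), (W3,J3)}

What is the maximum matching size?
Maximum matching size = 3

Maximum matching: {(W1,J2), (W2,J1), (W3,J3)}
Size: 3

This assigns 3 workers to 3 distinct jobs.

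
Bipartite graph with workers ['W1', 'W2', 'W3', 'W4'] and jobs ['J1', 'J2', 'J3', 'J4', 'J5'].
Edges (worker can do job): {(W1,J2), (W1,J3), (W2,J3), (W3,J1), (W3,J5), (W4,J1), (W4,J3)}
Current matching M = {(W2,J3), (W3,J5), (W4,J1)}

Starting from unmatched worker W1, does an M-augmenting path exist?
Yes: W1 → J2

An M-augmenting path alternates non-matching / matching edges, starting and ending at unmatched vertices.
Path: W1 → J2
(J2 is unmatched in M, so the path is augmenting.)
Flipping edges along this path would increase |M| from 3 to 4.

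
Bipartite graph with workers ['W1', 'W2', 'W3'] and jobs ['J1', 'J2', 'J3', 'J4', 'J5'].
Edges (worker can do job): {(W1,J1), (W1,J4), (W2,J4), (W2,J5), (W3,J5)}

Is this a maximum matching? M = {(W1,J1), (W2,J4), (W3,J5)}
Yes, size 3 is maximum

Proposed matching has size 3.
Maximum matching size for this graph: 3.

This is a maximum matching.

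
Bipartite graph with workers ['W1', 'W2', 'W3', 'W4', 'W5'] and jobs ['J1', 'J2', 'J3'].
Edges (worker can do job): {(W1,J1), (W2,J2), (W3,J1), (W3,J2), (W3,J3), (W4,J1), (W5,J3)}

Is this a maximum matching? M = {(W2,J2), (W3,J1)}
No, size 2 is not maximum

Proposed matching has size 2.
Maximum matching size for this graph: 3.

This is NOT maximum - can be improved to size 3.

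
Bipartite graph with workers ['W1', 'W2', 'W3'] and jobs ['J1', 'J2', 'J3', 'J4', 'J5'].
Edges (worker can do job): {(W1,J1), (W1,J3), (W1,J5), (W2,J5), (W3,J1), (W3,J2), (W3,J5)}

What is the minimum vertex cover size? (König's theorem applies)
Minimum vertex cover size = 3

By König's theorem: in bipartite graphs,
min vertex cover = max matching = 3

Maximum matching has size 3, so minimum vertex cover also has size 3.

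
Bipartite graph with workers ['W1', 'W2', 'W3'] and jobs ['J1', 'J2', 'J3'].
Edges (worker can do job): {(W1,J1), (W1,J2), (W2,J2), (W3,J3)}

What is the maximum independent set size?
Maximum independent set = 3

By König's theorem:
- Min vertex cover = Max matching = 3
- Max independent set = Total vertices - Min vertex cover
- Max independent set = 6 - 3 = 3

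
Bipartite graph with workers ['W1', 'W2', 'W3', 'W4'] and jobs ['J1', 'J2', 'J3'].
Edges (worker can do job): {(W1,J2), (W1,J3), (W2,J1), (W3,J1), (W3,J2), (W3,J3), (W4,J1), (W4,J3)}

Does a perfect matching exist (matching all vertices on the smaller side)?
Yes, perfect matching exists (size 3)

Perfect matching: {(W1,J2), (W3,J1), (W4,J3)}
All 3 vertices on the smaller side are matched.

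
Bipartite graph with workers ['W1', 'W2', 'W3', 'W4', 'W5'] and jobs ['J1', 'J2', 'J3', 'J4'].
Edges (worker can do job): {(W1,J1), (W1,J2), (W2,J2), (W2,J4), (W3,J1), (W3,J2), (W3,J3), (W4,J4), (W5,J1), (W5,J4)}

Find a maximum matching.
Matching: {(W1,J2), (W3,J3), (W4,J4), (W5,J1)}

Maximum matching (size 4):
  W1 → J2
  W3 → J3
  W4 → J4
  W5 → J1

Each worker is assigned to at most one job, and each job to at most one worker.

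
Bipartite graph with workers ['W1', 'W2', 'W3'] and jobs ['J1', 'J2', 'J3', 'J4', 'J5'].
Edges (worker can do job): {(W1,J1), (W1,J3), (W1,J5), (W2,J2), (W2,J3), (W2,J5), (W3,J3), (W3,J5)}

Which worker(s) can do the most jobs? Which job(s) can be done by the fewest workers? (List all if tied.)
Most versatile: W1, W2 (3 jobs); Least covered: J4 (0 workers)

Worker degrees (jobs they can do): W1:3, W2:3, W3:2
Job degrees (workers who can do it): J1:1, J2:1, J3:3, J4:0, J5:3

Maximum worker degree is 3, achieved by: W1, W2
Minimum job degree is 0, achieved by: J4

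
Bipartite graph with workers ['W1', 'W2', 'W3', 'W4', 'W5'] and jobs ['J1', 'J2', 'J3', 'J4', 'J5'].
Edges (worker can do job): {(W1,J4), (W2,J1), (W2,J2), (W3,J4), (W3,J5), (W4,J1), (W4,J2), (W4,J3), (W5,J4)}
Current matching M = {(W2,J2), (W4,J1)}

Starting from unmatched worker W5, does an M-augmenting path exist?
Yes: W5 → J4

An M-augmenting path alternates non-matching / matching edges, starting and ending at unmatched vertices.
Path: W5 → J4
(J4 is unmatched in M, so the path is augmenting.)
Flipping edges along this path would increase |M| from 2 to 3.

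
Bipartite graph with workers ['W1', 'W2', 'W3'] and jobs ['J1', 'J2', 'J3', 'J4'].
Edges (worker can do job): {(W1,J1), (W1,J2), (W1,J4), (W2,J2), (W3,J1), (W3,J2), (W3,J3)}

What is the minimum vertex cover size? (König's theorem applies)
Minimum vertex cover size = 3

By König's theorem: in bipartite graphs,
min vertex cover = max matching = 3

Maximum matching has size 3, so minimum vertex cover also has size 3.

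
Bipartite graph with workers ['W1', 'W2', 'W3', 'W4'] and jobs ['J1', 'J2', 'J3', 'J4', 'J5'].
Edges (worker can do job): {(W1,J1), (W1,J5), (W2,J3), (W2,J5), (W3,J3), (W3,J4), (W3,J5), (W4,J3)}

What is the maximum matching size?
Maximum matching size = 4

Maximum matching: {(W1,J1), (W2,J5), (W3,J4), (W4,J3)}
Size: 4

This assigns 4 workers to 4 distinct jobs.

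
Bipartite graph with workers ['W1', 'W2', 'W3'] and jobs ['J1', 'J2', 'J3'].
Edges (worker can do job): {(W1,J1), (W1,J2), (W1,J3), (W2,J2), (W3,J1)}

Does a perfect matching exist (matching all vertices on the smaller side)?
Yes, perfect matching exists (size 3)

Perfect matching: {(W1,J3), (W2,J2), (W3,J1)}
All 3 vertices on the smaller side are matched.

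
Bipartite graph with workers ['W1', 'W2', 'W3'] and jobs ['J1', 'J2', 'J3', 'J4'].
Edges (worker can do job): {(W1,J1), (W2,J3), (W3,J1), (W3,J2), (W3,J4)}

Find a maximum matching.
Matching: {(W1,J1), (W2,J3), (W3,J2)}

Maximum matching (size 3):
  W1 → J1
  W2 → J3
  W3 → J2

Each worker is assigned to at most one job, and each job to at most one worker.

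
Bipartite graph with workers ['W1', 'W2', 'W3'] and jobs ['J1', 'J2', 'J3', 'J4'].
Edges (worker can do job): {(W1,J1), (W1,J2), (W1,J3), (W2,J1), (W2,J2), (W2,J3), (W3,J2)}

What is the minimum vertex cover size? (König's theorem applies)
Minimum vertex cover size = 3

By König's theorem: in bipartite graphs,
min vertex cover = max matching = 3

Maximum matching has size 3, so minimum vertex cover also has size 3.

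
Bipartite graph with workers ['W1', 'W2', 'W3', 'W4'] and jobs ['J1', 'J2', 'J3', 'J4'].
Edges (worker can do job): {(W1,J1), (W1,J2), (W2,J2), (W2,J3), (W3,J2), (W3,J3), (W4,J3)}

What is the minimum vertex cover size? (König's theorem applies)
Minimum vertex cover size = 3

By König's theorem: in bipartite graphs,
min vertex cover = max matching = 3

Maximum matching has size 3, so minimum vertex cover also has size 3.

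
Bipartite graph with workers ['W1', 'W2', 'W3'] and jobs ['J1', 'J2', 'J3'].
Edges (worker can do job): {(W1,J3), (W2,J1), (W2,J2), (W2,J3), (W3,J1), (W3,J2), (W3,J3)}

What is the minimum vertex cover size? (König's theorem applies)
Minimum vertex cover size = 3

By König's theorem: in bipartite graphs,
min vertex cover = max matching = 3

Maximum matching has size 3, so minimum vertex cover also has size 3.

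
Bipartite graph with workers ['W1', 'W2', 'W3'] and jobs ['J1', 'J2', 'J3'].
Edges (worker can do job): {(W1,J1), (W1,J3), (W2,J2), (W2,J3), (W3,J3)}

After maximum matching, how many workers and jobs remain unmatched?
Unmatched: 0 workers, 0 jobs

Maximum matching size: 3
Workers: 3 total, 3 matched, 0 unmatched
Jobs: 3 total, 3 matched, 0 unmatched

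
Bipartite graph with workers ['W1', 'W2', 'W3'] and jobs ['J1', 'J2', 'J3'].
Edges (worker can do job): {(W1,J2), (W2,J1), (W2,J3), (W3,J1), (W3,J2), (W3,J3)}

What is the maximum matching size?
Maximum matching size = 3

Maximum matching: {(W1,J2), (W2,J1), (W3,J3)}
Size: 3

This assigns 3 workers to 3 distinct jobs.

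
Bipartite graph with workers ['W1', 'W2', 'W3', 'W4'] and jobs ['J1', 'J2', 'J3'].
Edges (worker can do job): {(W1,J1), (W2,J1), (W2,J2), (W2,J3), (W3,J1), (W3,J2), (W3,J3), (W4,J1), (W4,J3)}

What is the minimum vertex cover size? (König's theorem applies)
Minimum vertex cover size = 3

By König's theorem: in bipartite graphs,
min vertex cover = max matching = 3

Maximum matching has size 3, so minimum vertex cover also has size 3.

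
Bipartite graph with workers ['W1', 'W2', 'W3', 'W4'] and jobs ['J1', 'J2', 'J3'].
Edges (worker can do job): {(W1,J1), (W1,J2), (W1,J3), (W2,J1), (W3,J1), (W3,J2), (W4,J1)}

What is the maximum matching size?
Maximum matching size = 3

Maximum matching: {(W1,J3), (W3,J2), (W4,J1)}
Size: 3

This assigns 3 workers to 3 distinct jobs.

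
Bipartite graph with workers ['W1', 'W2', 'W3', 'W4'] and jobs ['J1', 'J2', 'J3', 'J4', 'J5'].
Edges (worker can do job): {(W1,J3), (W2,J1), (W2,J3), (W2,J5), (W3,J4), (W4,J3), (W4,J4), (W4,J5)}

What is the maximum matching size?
Maximum matching size = 4

Maximum matching: {(W1,J3), (W2,J1), (W3,J4), (W4,J5)}
Size: 4

This assigns 4 workers to 4 distinct jobs.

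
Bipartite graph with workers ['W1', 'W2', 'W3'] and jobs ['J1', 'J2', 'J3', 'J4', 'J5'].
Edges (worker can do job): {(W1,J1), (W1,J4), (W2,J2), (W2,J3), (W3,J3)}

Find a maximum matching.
Matching: {(W1,J4), (W2,J2), (W3,J3)}

Maximum matching (size 3):
  W1 → J4
  W2 → J2
  W3 → J3

Each worker is assigned to at most one job, and each job to at most one worker.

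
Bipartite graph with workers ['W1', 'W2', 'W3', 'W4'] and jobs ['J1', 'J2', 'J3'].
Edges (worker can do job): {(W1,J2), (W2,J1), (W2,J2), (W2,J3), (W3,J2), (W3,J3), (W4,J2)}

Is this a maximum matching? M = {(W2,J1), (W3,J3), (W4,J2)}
Yes, size 3 is maximum

Proposed matching has size 3.
Maximum matching size for this graph: 3.

This is a maximum matching.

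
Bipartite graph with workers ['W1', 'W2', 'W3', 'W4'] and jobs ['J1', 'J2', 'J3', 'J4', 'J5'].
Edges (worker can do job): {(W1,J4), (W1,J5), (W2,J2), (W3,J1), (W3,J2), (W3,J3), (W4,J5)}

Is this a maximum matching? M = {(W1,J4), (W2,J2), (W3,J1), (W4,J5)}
Yes, size 4 is maximum

Proposed matching has size 4.
Maximum matching size for this graph: 4.

This is a maximum matching.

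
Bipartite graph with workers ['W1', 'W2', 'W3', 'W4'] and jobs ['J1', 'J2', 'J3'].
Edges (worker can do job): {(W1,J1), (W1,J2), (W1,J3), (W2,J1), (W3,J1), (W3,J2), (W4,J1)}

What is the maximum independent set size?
Maximum independent set = 4

By König's theorem:
- Min vertex cover = Max matching = 3
- Max independent set = Total vertices - Min vertex cover
- Max independent set = 7 - 3 = 4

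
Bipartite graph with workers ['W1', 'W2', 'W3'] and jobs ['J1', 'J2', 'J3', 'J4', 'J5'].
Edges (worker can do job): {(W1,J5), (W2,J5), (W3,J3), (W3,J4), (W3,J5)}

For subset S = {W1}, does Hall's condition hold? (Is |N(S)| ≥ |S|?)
Yes: |N(S)| = 1, |S| = 1

Subset S = {W1}
Neighbors N(S) = {J5}

|N(S)| = 1, |S| = 1
Hall's condition: |N(S)| ≥ |S| is satisfied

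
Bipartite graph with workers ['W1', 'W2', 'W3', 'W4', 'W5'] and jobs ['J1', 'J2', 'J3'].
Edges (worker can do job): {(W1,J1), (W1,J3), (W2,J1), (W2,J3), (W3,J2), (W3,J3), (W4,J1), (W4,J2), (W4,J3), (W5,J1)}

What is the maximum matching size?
Maximum matching size = 3

Maximum matching: {(W3,J3), (W4,J2), (W5,J1)}
Size: 3

This assigns 3 workers to 3 distinct jobs.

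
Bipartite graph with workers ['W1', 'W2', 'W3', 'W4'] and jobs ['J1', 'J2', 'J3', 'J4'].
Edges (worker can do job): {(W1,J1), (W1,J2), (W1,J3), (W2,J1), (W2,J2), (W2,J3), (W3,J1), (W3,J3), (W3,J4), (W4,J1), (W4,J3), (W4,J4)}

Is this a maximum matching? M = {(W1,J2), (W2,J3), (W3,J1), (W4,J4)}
Yes, size 4 is maximum

Proposed matching has size 4.
Maximum matching size for this graph: 4.

This is a maximum matching.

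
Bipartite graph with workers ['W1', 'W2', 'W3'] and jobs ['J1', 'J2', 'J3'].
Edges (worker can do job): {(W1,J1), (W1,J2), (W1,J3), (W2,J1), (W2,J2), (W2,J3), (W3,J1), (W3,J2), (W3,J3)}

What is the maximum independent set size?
Maximum independent set = 3

By König's theorem:
- Min vertex cover = Max matching = 3
- Max independent set = Total vertices - Min vertex cover
- Max independent set = 6 - 3 = 3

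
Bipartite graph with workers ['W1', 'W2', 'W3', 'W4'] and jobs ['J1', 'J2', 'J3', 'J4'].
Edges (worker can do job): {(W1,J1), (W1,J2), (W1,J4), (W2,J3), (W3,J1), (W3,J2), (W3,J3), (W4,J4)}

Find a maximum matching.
Matching: {(W1,J2), (W2,J3), (W3,J1), (W4,J4)}

Maximum matching (size 4):
  W1 → J2
  W2 → J3
  W3 → J1
  W4 → J4

Each worker is assigned to at most one job, and each job to at most one worker.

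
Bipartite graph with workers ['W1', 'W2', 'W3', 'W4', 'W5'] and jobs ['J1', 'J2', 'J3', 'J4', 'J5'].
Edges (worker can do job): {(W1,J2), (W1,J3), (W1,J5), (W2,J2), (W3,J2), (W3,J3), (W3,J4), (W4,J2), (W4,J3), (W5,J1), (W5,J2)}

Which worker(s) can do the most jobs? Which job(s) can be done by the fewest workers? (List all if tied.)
Most versatile: W1, W3 (3 jobs); Least covered: J1, J4, J5 (1 workers)

Worker degrees (jobs they can do): W1:3, W2:1, W3:3, W4:2, W5:2
Job degrees (workers who can do it): J1:1, J2:5, J3:3, J4:1, J5:1

Maximum worker degree is 3, achieved by: W1, W3
Minimum job degree is 1, achieved by: J1, J4, J5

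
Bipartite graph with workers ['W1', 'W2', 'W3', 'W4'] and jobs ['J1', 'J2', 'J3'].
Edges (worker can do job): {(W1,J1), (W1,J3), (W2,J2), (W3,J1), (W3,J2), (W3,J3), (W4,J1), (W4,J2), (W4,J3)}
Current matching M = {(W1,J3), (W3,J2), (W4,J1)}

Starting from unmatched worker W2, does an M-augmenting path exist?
No augmenting path from W2

Alternating search from W2 reaches jobs: {J1, J2, J3}.
Every reachable job is already matched in M, and following those matched edges back to workers exposes no further unvisited jobs.
No M-augmenting path from W2 exists.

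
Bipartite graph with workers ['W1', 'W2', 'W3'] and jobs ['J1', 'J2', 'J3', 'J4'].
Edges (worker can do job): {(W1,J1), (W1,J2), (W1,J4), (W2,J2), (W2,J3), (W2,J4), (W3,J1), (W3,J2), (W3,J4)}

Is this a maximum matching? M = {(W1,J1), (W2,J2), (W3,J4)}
Yes, size 3 is maximum

Proposed matching has size 3.
Maximum matching size for this graph: 3.

This is a maximum matching.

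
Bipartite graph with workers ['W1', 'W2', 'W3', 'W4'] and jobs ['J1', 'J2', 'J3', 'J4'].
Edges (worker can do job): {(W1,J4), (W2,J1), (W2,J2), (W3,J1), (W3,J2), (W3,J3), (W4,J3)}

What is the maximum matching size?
Maximum matching size = 4

Maximum matching: {(W1,J4), (W2,J1), (W3,J2), (W4,J3)}
Size: 4

This assigns 4 workers to 4 distinct jobs.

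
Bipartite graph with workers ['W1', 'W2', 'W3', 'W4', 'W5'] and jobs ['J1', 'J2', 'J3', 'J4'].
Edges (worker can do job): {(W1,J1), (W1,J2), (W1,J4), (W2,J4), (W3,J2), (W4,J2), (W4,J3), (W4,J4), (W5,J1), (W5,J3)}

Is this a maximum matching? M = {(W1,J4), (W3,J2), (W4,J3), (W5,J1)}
Yes, size 4 is maximum

Proposed matching has size 4.
Maximum matching size for this graph: 4.

This is a maximum matching.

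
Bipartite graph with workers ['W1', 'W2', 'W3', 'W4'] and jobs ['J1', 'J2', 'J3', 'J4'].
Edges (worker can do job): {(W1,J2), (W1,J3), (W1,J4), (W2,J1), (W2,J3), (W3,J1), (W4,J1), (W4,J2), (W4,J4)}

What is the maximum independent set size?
Maximum independent set = 4

By König's theorem:
- Min vertex cover = Max matching = 4
- Max independent set = Total vertices - Min vertex cover
- Max independent set = 8 - 4 = 4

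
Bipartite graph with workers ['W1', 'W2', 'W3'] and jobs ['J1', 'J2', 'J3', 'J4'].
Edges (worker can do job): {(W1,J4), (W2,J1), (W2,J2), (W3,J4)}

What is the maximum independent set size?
Maximum independent set = 5

By König's theorem:
- Min vertex cover = Max matching = 2
- Max independent set = Total vertices - Min vertex cover
- Max independent set = 7 - 2 = 5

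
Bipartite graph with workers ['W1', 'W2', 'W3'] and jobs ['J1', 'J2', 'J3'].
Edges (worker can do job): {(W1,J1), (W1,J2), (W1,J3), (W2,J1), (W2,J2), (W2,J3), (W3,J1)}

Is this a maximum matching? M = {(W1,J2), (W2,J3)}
No, size 2 is not maximum

Proposed matching has size 2.
Maximum matching size for this graph: 3.

This is NOT maximum - can be improved to size 3.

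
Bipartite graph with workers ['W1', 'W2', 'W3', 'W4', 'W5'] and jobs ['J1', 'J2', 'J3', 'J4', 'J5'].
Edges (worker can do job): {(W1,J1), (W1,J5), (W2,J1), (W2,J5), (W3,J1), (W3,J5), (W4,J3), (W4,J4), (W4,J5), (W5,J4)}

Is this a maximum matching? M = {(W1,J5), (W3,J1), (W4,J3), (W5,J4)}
Yes, size 4 is maximum

Proposed matching has size 4.
Maximum matching size for this graph: 4.

This is a maximum matching.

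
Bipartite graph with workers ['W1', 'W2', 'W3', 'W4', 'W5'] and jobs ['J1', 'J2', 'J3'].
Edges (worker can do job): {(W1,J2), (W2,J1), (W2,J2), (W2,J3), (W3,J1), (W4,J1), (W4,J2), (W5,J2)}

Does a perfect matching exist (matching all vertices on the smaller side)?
Yes, perfect matching exists (size 3)

Perfect matching: {(W2,J3), (W3,J1), (W5,J2)}
All 3 vertices on the smaller side are matched.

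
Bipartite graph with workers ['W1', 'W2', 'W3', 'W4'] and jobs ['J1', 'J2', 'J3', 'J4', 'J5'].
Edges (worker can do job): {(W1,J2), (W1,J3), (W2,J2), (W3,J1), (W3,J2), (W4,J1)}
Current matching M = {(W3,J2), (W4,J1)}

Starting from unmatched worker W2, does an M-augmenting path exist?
No augmenting path from W2

Alternating search from W2 reaches jobs: {J1, J2}.
Every reachable job is already matched in M, and following those matched edges back to workers exposes no further unvisited jobs.
No M-augmenting path from W2 exists.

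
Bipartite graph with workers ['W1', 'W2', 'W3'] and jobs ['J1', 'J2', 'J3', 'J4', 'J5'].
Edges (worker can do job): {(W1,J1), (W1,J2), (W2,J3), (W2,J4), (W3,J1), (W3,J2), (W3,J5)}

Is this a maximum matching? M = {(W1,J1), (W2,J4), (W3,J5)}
Yes, size 3 is maximum

Proposed matching has size 3.
Maximum matching size for this graph: 3.

This is a maximum matching.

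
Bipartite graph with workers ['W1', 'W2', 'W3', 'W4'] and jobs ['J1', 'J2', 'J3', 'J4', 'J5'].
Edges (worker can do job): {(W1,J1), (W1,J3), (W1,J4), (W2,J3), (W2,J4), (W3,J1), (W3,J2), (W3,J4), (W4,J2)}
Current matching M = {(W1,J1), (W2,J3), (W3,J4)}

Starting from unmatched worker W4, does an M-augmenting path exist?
Yes: W4 → J2

An M-augmenting path alternates non-matching / matching edges, starting and ending at unmatched vertices.
Path: W4 → J2
(J2 is unmatched in M, so the path is augmenting.)
Flipping edges along this path would increase |M| from 3 to 4.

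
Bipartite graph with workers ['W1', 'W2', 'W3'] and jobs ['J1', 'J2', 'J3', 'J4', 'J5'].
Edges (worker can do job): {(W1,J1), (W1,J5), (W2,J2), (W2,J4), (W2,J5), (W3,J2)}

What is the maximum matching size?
Maximum matching size = 3

Maximum matching: {(W1,J1), (W2,J5), (W3,J2)}
Size: 3

This assigns 3 workers to 3 distinct jobs.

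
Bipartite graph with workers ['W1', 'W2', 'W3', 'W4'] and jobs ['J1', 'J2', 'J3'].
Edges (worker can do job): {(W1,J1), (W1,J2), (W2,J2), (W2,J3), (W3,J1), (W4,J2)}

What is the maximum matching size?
Maximum matching size = 3

Maximum matching: {(W2,J3), (W3,J1), (W4,J2)}
Size: 3

This assigns 3 workers to 3 distinct jobs.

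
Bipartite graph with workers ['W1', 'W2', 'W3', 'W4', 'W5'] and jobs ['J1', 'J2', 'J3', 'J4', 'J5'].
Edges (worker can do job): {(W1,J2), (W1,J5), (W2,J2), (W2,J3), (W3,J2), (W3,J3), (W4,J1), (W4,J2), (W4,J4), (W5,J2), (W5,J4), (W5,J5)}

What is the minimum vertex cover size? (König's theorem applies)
Minimum vertex cover size = 5

By König's theorem: in bipartite graphs,
min vertex cover = max matching = 5

Maximum matching has size 5, so minimum vertex cover also has size 5.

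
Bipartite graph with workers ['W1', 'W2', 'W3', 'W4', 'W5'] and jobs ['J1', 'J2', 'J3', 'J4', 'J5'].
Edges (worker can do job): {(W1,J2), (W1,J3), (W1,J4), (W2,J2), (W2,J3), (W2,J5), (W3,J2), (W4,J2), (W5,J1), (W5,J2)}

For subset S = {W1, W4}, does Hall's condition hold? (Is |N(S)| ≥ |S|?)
Yes: |N(S)| = 3, |S| = 2

Subset S = {W1, W4}
Neighbors N(S) = {J2, J3, J4}

|N(S)| = 3, |S| = 2
Hall's condition: |N(S)| ≥ |S| is satisfied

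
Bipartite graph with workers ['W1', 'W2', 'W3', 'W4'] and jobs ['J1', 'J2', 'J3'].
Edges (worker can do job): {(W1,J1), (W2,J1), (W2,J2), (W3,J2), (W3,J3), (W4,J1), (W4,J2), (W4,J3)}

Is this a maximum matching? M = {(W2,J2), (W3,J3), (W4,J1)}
Yes, size 3 is maximum

Proposed matching has size 3.
Maximum matching size for this graph: 3.

This is a maximum matching.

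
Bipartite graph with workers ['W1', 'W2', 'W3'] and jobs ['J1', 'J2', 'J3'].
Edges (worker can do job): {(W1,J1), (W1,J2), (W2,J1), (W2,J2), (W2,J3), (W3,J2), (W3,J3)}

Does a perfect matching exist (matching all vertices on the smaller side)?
Yes, perfect matching exists (size 3)

Perfect matching: {(W1,J1), (W2,J3), (W3,J2)}
All 3 vertices on the smaller side are matched.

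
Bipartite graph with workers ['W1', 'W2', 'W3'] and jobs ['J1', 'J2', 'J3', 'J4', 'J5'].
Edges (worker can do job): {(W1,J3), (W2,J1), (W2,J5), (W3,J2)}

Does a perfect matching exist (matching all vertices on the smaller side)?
Yes, perfect matching exists (size 3)

Perfect matching: {(W1,J3), (W2,J1), (W3,J2)}
All 3 vertices on the smaller side are matched.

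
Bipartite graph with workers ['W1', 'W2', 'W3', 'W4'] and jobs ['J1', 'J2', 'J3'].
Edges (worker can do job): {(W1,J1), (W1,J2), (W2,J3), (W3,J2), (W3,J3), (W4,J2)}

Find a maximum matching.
Matching: {(W1,J1), (W3,J3), (W4,J2)}

Maximum matching (size 3):
  W1 → J1
  W3 → J3
  W4 → J2

Each worker is assigned to at most one job, and each job to at most one worker.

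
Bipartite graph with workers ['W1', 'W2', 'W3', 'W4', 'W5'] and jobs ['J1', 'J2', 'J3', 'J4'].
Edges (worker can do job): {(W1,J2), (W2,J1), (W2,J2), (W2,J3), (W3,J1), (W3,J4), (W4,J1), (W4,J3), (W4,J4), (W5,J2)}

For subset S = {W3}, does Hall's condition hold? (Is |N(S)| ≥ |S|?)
Yes: |N(S)| = 2, |S| = 1

Subset S = {W3}
Neighbors N(S) = {J1, J4}

|N(S)| = 2, |S| = 1
Hall's condition: |N(S)| ≥ |S| is satisfied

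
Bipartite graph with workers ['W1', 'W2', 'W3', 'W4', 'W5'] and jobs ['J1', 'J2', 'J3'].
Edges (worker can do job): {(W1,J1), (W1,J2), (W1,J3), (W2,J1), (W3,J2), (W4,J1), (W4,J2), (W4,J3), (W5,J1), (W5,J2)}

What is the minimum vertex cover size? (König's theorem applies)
Minimum vertex cover size = 3

By König's theorem: in bipartite graphs,
min vertex cover = max matching = 3

Maximum matching has size 3, so minimum vertex cover also has size 3.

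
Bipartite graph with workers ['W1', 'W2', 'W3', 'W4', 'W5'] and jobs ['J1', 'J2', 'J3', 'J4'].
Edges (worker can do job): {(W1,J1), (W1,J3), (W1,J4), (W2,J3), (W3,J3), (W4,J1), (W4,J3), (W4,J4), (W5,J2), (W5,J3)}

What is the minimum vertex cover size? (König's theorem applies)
Minimum vertex cover size = 4

By König's theorem: in bipartite graphs,
min vertex cover = max matching = 4

Maximum matching has size 4, so minimum vertex cover also has size 4.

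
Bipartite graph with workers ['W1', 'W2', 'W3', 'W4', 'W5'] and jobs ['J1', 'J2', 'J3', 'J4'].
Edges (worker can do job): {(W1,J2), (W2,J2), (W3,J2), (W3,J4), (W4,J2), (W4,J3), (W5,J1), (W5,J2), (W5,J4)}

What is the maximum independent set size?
Maximum independent set = 5

By König's theorem:
- Min vertex cover = Max matching = 4
- Max independent set = Total vertices - Min vertex cover
- Max independent set = 9 - 4 = 5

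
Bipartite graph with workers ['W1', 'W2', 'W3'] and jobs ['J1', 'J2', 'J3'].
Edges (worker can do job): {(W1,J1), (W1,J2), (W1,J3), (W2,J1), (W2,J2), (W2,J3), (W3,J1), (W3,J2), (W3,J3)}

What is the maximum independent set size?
Maximum independent set = 3

By König's theorem:
- Min vertex cover = Max matching = 3
- Max independent set = Total vertices - Min vertex cover
- Max independent set = 6 - 3 = 3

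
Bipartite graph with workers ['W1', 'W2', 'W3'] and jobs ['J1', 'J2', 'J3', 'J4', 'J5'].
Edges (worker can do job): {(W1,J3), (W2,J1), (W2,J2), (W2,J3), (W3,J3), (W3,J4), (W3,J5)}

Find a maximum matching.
Matching: {(W1,J3), (W2,J2), (W3,J5)}

Maximum matching (size 3):
  W1 → J3
  W2 → J2
  W3 → J5

Each worker is assigned to at most one job, and each job to at most one worker.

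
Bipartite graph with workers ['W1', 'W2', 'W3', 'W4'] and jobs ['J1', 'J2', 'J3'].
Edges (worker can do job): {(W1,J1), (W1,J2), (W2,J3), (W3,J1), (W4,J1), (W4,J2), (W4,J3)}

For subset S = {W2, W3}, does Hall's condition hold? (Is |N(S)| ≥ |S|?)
Yes: |N(S)| = 2, |S| = 2

Subset S = {W2, W3}
Neighbors N(S) = {J1, J3}

|N(S)| = 2, |S| = 2
Hall's condition: |N(S)| ≥ |S| is satisfied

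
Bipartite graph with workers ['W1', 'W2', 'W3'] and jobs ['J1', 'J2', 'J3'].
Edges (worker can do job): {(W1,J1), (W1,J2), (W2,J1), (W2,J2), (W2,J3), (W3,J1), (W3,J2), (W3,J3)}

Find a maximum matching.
Matching: {(W1,J1), (W2,J3), (W3,J2)}

Maximum matching (size 3):
  W1 → J1
  W2 → J3
  W3 → J2

Each worker is assigned to at most one job, and each job to at most one worker.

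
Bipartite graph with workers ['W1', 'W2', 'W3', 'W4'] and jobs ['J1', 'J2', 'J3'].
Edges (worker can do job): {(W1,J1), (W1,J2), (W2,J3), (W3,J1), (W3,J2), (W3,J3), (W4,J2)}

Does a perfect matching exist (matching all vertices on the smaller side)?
Yes, perfect matching exists (size 3)

Perfect matching: {(W1,J1), (W3,J3), (W4,J2)}
All 3 vertices on the smaller side are matched.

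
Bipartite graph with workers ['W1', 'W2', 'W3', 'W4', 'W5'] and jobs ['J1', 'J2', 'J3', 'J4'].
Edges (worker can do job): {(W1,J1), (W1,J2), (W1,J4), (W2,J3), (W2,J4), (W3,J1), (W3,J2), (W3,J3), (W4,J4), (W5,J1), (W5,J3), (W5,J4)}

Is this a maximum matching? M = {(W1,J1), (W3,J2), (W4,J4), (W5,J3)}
Yes, size 4 is maximum

Proposed matching has size 4.
Maximum matching size for this graph: 4.

This is a maximum matching.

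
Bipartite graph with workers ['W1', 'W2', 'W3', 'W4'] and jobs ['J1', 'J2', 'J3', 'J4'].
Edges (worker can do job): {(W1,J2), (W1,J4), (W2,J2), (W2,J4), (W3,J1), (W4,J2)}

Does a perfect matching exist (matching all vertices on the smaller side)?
No, maximum matching has size 3 < 4

Maximum matching has size 3, need 4 for perfect matching.
Unmatched workers: ['W2']
Unmatched jobs: ['J3']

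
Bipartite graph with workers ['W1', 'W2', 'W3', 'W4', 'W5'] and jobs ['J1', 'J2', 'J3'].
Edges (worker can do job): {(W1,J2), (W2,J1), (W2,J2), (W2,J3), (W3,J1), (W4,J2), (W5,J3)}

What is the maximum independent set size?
Maximum independent set = 5

By König's theorem:
- Min vertex cover = Max matching = 3
- Max independent set = Total vertices - Min vertex cover
- Max independent set = 8 - 3 = 5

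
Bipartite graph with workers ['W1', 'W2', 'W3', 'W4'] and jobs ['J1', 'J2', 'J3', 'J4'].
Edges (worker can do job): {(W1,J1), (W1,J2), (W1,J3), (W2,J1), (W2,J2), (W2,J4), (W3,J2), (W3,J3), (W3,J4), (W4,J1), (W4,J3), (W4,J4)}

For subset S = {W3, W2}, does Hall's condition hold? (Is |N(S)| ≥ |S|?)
Yes: |N(S)| = 4, |S| = 2

Subset S = {W3, W2}
Neighbors N(S) = {J1, J2, J3, J4}

|N(S)| = 4, |S| = 2
Hall's condition: |N(S)| ≥ |S| is satisfied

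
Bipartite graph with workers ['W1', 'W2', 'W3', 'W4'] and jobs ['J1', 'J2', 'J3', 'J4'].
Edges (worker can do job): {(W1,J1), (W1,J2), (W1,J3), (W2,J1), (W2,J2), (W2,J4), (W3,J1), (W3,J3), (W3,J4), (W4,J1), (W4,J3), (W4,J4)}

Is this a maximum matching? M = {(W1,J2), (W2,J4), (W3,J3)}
No, size 3 is not maximum

Proposed matching has size 3.
Maximum matching size for this graph: 4.

This is NOT maximum - can be improved to size 4.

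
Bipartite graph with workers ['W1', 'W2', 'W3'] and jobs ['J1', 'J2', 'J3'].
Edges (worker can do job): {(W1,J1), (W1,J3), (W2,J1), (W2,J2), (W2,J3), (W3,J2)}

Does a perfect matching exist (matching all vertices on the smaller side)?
Yes, perfect matching exists (size 3)

Perfect matching: {(W1,J1), (W2,J3), (W3,J2)}
All 3 vertices on the smaller side are matched.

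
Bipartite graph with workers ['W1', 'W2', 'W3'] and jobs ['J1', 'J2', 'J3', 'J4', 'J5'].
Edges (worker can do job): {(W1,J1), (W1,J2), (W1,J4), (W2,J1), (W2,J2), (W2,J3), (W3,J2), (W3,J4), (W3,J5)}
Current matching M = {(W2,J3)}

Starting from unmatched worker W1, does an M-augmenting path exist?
Yes: W1 → J1

An M-augmenting path alternates non-matching / matching edges, starting and ending at unmatched vertices.
Path: W1 → J1
(J1 is unmatched in M, so the path is augmenting.)
Flipping edges along this path would increase |M| from 1 to 2.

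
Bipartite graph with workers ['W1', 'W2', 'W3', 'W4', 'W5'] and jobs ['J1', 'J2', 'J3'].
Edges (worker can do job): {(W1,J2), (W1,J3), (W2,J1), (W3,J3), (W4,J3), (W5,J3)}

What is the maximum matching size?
Maximum matching size = 3

Maximum matching: {(W1,J2), (W2,J1), (W3,J3)}
Size: 3

This assigns 3 workers to 3 distinct jobs.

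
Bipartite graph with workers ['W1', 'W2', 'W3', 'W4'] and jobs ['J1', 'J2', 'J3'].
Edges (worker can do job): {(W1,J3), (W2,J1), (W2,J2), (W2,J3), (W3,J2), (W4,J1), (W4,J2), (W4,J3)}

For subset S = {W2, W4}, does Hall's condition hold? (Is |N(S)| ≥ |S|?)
Yes: |N(S)| = 3, |S| = 2

Subset S = {W2, W4}
Neighbors N(S) = {J1, J2, J3}

|N(S)| = 3, |S| = 2
Hall's condition: |N(S)| ≥ |S| is satisfied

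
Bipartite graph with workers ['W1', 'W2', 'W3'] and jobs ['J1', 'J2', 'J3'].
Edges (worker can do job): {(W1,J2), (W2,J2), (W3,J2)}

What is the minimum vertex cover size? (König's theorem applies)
Minimum vertex cover size = 1

By König's theorem: in bipartite graphs,
min vertex cover = max matching = 1

Maximum matching has size 1, so minimum vertex cover also has size 1.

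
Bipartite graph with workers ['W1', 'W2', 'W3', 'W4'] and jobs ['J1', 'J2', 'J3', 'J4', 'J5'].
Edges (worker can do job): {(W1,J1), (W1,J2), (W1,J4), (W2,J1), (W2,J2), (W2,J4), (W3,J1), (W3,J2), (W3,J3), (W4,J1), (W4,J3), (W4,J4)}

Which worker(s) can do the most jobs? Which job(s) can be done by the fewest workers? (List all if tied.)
Most versatile: W1, W2, W3, W4 (3 jobs); Least covered: J5 (0 workers)

Worker degrees (jobs they can do): W1:3, W2:3, W3:3, W4:3
Job degrees (workers who can do it): J1:4, J2:3, J3:2, J4:3, J5:0

Maximum worker degree is 3, achieved by: W1, W2, W3, W4
Minimum job degree is 0, achieved by: J5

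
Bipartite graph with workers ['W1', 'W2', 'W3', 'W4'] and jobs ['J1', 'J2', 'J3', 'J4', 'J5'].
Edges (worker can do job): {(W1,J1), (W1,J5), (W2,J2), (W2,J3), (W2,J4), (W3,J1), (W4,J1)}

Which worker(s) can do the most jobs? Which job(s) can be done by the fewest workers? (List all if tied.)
Most versatile: W2 (3 jobs); Least covered: J2, J3, J4, J5 (1 workers)

Worker degrees (jobs they can do): W1:2, W2:3, W3:1, W4:1
Job degrees (workers who can do it): J1:3, J2:1, J3:1, J4:1, J5:1

Maximum worker degree is 3, achieved by: W2
Minimum job degree is 1, achieved by: J2, J3, J4, J5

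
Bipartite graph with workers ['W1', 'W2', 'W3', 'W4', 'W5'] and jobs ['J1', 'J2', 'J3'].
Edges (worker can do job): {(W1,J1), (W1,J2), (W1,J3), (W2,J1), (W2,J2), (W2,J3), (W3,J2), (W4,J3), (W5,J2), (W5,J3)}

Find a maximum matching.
Matching: {(W1,J1), (W3,J2), (W5,J3)}

Maximum matching (size 3):
  W1 → J1
  W3 → J2
  W5 → J3

Each worker is assigned to at most one job, and each job to at most one worker.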